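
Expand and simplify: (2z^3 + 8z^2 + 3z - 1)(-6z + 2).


Distribute each term of the first polynomial:
  (2z^3)(-6z + 2) = -12z^4 + 4z^3
  (8z^2)(-6z + 2) = -48z^3 + 16z^2
  (3z)(-6z + 2) = -18z^2 + 6z
  (-1)(-6z + 2) = 6z - 2
Sum: -12z^4 - 44z^3 - 2z^2 + 12z - 2


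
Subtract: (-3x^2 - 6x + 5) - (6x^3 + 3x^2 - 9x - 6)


Distribute the minus sign:
  (-3x^2 - 6x + 5)
- (6x^3 + 3x^2 - 9x - 6)
Negate second polynomial: -6x^3 - 3x^2 + 9x + 6
Add: -6x^3 - 6x^2 + 3x + 11


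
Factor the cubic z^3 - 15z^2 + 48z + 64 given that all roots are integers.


Try integer roots (divisors of 64). z=8: p(8)=0.
Divide out (z - 8): quotient is z^2 - 7z - 8.
Factor the quadratic: (z - 8)(z + 1)
Result: (z - 8)(z - 8)(z + 1)


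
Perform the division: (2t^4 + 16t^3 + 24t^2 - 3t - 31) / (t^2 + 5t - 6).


(2t^4 + 16t^3 + 24t^2 - 3t - 31) / (t^2 + 5t - 6)
Step 1: 2t^2 * (t^2 + 5t - 6) = 2t^4 + 10t^3 - 12t^2; subtract.
Step 2: 6t * (t^2 + 5t - 6) = 6t^3 + 30t^2 - 36t; subtract.
Step 3: 6 * (t^2 + 5t - 6) = 6t^2 + 30t - 36; subtract.
Quotient: 2t^2 + 6t + 6, Remainder: 3t + 5


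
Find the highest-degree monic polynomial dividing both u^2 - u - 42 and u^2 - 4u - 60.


Factor each:
  u^2 - u - 42 = (u + 6)(u - 7)
  u^2 - 4u - 60 = (u + 6)(u - 10)
Common monic factor: u + 6


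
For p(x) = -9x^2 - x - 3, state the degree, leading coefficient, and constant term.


Highest power of x is 2, with coefficient -9. Constant term is -3.
Degree = 2, leading coefficient = -9, constant term = -3


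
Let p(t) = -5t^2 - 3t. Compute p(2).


Using direct substitution:
  -5 * (2)^2 = -20
  -3 * (2)^1 = -6
  constant: 0
Sum = -20 - 6 + 0 = -26


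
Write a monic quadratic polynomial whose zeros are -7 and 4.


p(u) = (u + 7)(u - 4)
Expand: u^2 + 3u - 28


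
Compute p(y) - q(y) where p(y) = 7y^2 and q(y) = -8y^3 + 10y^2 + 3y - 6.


Distribute the minus sign:
  (7y^2)
- (-8y^3 + 10y^2 + 3y - 6)
Negate second polynomial: 8y^3 - 10y^2 - 3y + 6
Add: 8y^3 - 3y^2 - 3y + 6


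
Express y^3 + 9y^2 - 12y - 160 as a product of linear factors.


Try integer roots (divisors of -160). y=-8: p(-8)=0.
Divide out (y + 8): quotient is y^2 + y - 20.
Factor the quadratic: (y - 4)(y + 5)
Result: (y + 8)(y - 4)(y + 5)


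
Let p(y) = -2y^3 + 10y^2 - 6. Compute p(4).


Using direct substitution:
  -2 * (4)^3 = -128
  10 * (4)^2 = 160
  0 * (4)^1 = 0
  constant: -6
Sum = -128 + 160 + 0 - 6 = 26


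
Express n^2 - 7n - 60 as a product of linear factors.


Roots satisfy r1 + r2 = -b/a = 7 and r1*r2 = c/a = -60.
So r1 = 12, r2 = -5.
n^2 - 7n - 60 = (n - r1)(n - r2) = (n - 12)(n + 5)


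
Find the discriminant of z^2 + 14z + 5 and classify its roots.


D = b^2 - 4ac = (14)^2 - 4(1)(5) = 196 - 20 = 176
Since D > 0: two distinct irrational roots


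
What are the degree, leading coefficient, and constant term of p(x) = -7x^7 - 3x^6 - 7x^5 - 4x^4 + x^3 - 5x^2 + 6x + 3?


Highest power of x is 7, with coefficient -7. Constant term is 3.
Degree = 7, leading coefficient = -7, constant term = 3


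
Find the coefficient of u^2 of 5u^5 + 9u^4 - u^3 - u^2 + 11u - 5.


Read off the coefficient of u^2: -1


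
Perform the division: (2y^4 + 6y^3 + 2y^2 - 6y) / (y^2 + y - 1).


(2y^4 + 6y^3 + 2y^2 - 6y) / (y^2 + y - 1)
Step 1: 2y^2 * (y^2 + y - 1) = 2y^4 + 2y^3 - 2y^2; subtract.
Step 2: 4y * (y^2 + y - 1) = 4y^3 + 4y^2 - 4y; subtract.
Step 3: 0 * (y^2 + y - 1) = 0; subtract.
Quotient: 2y^2 + 4y, Remainder: -2y


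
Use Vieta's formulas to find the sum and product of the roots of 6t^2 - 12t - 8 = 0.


For at^2+bt+c=0: sum = -b/a, product = c/a.
a=6, b=-12, c=-8
Sum = -(-12)/6 = 2
Product = (-8)/6 = -4/3


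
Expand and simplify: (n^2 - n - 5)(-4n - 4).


Distribute each term of the first polynomial:
  (n^2)(-4n - 4) = -4n^3 - 4n^2
  (-n)(-4n - 4) = 4n^2 + 4n
  (-5)(-4n - 4) = 20n + 20
Sum: -4n^3 + 24n + 20


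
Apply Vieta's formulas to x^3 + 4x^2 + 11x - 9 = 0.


Monic cubic x^3+bx^2+cx+d=0: sum=-b, pairwise sum=c, product=-d.
b=4, c=11, d=-9
r1+r2+r3 = -4
r1r2+r1r3+r2r3 = 11
r1r2r3 = 9


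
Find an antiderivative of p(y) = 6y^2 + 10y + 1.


Reverse power rule on each term:
  ∫ 6y^2 dy = 2y^3
  ∫ 10y dy = 5y^2
  ∫ 1 dy = y
F(y) = 2y^3 + 5y^2 + y + C


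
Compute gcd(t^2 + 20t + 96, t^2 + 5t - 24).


Factor each:
  t^2 + 20t + 96 = (t + 8)(t + 12)
  t^2 + 5t - 24 = (t + 8)(t - 3)
Common monic factor: t + 8


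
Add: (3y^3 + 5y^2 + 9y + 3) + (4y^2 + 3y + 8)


Align terms by degree and add:
  3y^3 + 5y^2 + 9y + 3
+ 4y^2 + 3y + 8
= 3y^3 + 9y^2 + 12y + 11


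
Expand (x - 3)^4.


Expand (x - 3)^4 by repeated multiplication:
  (x - 3)^2 = x^2 - 6x + 9
  (x - 3)^3 = x^3 - 9x^2 + 27x - 27
= x^4 - 12x^3 + 54x^2 - 108x + 81


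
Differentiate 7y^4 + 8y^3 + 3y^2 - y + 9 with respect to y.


Apply the power rule term by term:
  d/dy(7y^4) = 28y^3
  d/dy(8y^3) = 24y^2
  d/dy(3y^2) = 6y
  d/dy(-y) = -1
  d/dy(9) = 0
p'(y) = 28y^3 + 24y^2 + 6y - 1


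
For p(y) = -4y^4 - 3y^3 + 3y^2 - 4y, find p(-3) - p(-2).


p(-3) = -204
p(-2) = -20
p(-3) - p(-2) = -204 + 20 = -184


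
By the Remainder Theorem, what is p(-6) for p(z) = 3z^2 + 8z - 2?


By the Remainder Theorem, the remainder equals p(-6):
  3*(-6)^2 = 108
  8*(-6)^1 = -48
  constant: -2
Sum: 108 - 48 - 2 = 58


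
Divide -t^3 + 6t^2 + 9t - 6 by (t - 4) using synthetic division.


Synthetic division with c = 4. Coefficients: -1, 6, 9, -6
Bring down -1.
  -1 * 4 = -4; -4 + 6 = 2
  2 * 4 = 8; 8 + 9 = 17
  17 * 4 = 68; 68 - 6 = 62
Quotient: -t^2 + 2t + 17, Remainder: 62


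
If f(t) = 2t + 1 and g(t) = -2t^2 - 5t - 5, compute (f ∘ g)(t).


Substitute g(t) into f:
f(g(t)) = 2*(-2t^2 - 5t - 5) + 1
Expand and combine: -4t^2 - 10t - 9


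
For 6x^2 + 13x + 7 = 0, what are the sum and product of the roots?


For ax^2+bx+c=0: sum = -b/a, product = c/a.
a=6, b=13, c=7
Sum = -(13)/6 = -13/6
Product = (7)/6 = 7/6


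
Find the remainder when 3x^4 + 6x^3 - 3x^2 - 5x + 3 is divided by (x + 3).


By the Remainder Theorem, the remainder equals p(-3):
  3*(-3)^4 = 243
  6*(-3)^3 = -162
  -3*(-3)^2 = -27
  -5*(-3)^1 = 15
  constant: 3
Sum: 243 - 162 - 27 + 15 + 3 = 72


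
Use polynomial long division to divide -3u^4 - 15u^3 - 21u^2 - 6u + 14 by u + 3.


(-3u^4 - 15u^3 - 21u^2 - 6u + 14) / (u + 3)
Step 1: -3u^3 * (u + 3) = -3u^4 - 9u^3; subtract.
Step 2: -6u^2 * (u + 3) = -6u^3 - 18u^2; subtract.
Step 3: -3u * (u + 3) = -3u^2 - 9u; subtract.
Step 4: 3 * (u + 3) = 3u + 9; subtract.
Quotient: -3u^3 - 6u^2 - 3u + 3, Remainder: 5


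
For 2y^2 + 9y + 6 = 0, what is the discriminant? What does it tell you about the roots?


D = b^2 - 4ac = (9)^2 - 4(2)(6) = 81 - 48 = 33
Since D > 0: two distinct irrational roots


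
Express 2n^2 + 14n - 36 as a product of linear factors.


Roots satisfy r1 + r2 = -b/a = -7 and r1*r2 = c/a = -18.
So r1 = 2, r2 = -9.
2n^2 + 14n - 36 = 2(n - r1)(n - r2) = 2(n - 2)(n + 9)


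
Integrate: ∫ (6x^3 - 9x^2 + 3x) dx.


Reverse power rule on each term:
  ∫ 6x^3 dx = (3/2)x^4
  ∫ -9x^2 dx = -3x^3
  ∫ 3x dx = (3/2)x^2
F(x) = (3/2)x^4 - 3x^3 + (3/2)x^2 + C


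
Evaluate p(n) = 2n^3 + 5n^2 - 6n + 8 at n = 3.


Using direct substitution:
  2 * (3)^3 = 54
  5 * (3)^2 = 45
  -6 * (3)^1 = -18
  constant: 8
Sum = 54 + 45 - 18 + 8 = 89


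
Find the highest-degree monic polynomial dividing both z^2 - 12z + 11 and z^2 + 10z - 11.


Factor each:
  z^2 - 12z + 11 = (z - 1)(z - 11)
  z^2 + 10z - 11 = (z - 1)(z + 11)
Common monic factor: z - 1


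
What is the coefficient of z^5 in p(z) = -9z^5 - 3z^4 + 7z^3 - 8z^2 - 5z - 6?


Read off the coefficient of z^5: -9


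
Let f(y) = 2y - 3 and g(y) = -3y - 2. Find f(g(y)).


Substitute g(y) into f:
f(g(y)) = 2*(-3y - 2) + (-3)
Expand and combine: -6y - 7


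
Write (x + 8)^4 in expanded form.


Expand (x + 8)^4 by repeated multiplication:
  (x + 8)^2 = x^2 + 16x + 64
  (x + 8)^3 = x^3 + 24x^2 + 192x + 512
= x^4 + 32x^3 + 384x^2 + 2048x + 4096


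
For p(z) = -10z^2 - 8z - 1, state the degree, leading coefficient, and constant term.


Highest power of z is 2, with coefficient -10. Constant term is -1.
Degree = 2, leading coefficient = -10, constant term = -1


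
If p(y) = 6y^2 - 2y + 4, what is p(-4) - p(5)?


p(-4) = 108
p(5) = 144
p(-4) - p(5) = 108 - 144 = -36


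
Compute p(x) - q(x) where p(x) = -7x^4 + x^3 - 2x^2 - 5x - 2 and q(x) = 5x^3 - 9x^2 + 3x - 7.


Distribute the minus sign:
  (-7x^4 + x^3 - 2x^2 - 5x - 2)
- (5x^3 - 9x^2 + 3x - 7)
Negate second polynomial: -5x^3 + 9x^2 - 3x + 7
Add: -7x^4 - 4x^3 + 7x^2 - 8x + 5


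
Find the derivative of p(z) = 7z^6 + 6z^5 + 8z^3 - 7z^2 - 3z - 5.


Apply the power rule term by term:
  d/dz(7z^6) = 42z^5
  d/dz(6z^5) = 30z^4
  d/dz(8z^3) = 24z^2
  d/dz(-7z^2) = -14z
  d/dz(-3z) = -3
  d/dz(-5) = 0
p'(z) = 42z^5 + 30z^4 + 24z^2 - 14z - 3


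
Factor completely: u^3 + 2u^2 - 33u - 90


Try integer roots (divisors of -90). u=-3: p(-3)=0.
Divide out (u + 3): quotient is u^2 - u - 30.
Factor the quadratic: (u - 6)(u + 5)
Result: (u + 3)(u - 6)(u + 5)


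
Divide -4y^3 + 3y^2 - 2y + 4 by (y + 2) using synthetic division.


Synthetic division with c = -2. Coefficients: -4, 3, -2, 4
Bring down -4.
  -4 * -2 = 8; 8 + 3 = 11
  11 * -2 = -22; -22 - 2 = -24
  -24 * -2 = 48; 48 + 4 = 52
Quotient: -4y^2 + 11y - 24, Remainder: 52


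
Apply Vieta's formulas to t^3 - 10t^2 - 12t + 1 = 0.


Monic cubic t^3+bt^2+ct+d=0: sum=-b, pairwise sum=c, product=-d.
b=-10, c=-12, d=1
r1+r2+r3 = 10
r1r2+r1r3+r2r3 = -12
r1r2r3 = -1


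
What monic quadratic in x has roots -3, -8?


p(x) = (x + 3)(x + 8)
Expand: x^2 + 11x + 24


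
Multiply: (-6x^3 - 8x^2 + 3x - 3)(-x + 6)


Distribute each term of the first polynomial:
  (-6x^3)(-x + 6) = 6x^4 - 36x^3
  (-8x^2)(-x + 6) = 8x^3 - 48x^2
  (3x)(-x + 6) = -3x^2 + 18x
  (-3)(-x + 6) = 3x - 18
Sum: 6x^4 - 28x^3 - 51x^2 + 21x - 18


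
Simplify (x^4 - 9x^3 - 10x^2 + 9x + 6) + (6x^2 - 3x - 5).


Align terms by degree and add:
  x^4 - 9x^3 - 10x^2 + 9x + 6
+ 6x^2 - 3x - 5
= x^4 - 9x^3 - 4x^2 + 6x + 1


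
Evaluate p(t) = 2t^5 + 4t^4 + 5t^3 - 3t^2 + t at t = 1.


Using direct substitution:
  2 * (1)^5 = 2
  4 * (1)^4 = 4
  5 * (1)^3 = 5
  -3 * (1)^2 = -3
  1 * (1)^1 = 1
  constant: 0
Sum = 2 + 4 + 5 - 3 + 1 + 0 = 9


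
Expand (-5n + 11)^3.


Expand (-5n + 11)^3 by repeated multiplication:
  (-5n + 11)^2 = 25n^2 - 110n + 121
= -125n^3 + 825n^2 - 1815n + 1331


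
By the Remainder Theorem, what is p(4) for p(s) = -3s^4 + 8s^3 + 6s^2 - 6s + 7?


By the Remainder Theorem, the remainder equals p(4):
  -3*(4)^4 = -768
  8*(4)^3 = 512
  6*(4)^2 = 96
  -6*(4)^1 = -24
  constant: 7
Sum: -768 + 512 + 96 - 24 + 7 = -177


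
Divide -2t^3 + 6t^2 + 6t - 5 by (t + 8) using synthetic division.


Synthetic division with c = -8. Coefficients: -2, 6, 6, -5
Bring down -2.
  -2 * -8 = 16; 16 + 6 = 22
  22 * -8 = -176; -176 + 6 = -170
  -170 * -8 = 1360; 1360 - 5 = 1355
Quotient: -2t^2 + 22t - 170, Remainder: 1355


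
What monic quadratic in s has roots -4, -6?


p(s) = (s + 4)(s + 6)
Expand: s^2 + 10s + 24


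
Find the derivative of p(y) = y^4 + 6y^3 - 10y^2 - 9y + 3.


Apply the power rule term by term:
  d/dy(y^4) = 4y^3
  d/dy(6y^3) = 18y^2
  d/dy(-10y^2) = -20y
  d/dy(-9y) = -9
  d/dy(3) = 0
p'(y) = 4y^3 + 18y^2 - 20y - 9


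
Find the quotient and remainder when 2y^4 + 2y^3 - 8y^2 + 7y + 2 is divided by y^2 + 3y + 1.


(2y^4 + 2y^3 - 8y^2 + 7y + 2) / (y^2 + 3y + 1)
Step 1: 2y^2 * (y^2 + 3y + 1) = 2y^4 + 6y^3 + 2y^2; subtract.
Step 2: -4y * (y^2 + 3y + 1) = -4y^3 - 12y^2 - 4y; subtract.
Step 3: 2 * (y^2 + 3y + 1) = 2y^2 + 6y + 2; subtract.
Quotient: 2y^2 - 4y + 2, Remainder: 5y


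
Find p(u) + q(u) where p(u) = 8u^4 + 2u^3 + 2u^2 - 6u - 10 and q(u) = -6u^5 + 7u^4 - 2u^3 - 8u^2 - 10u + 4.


Align terms by degree and add:
  8u^4 + 2u^3 + 2u^2 - 6u - 10
  -6u^5 + 7u^4 - 2u^3 - 8u^2 - 10u + 4
= -6u^5 + 15u^4 - 6u^2 - 16u - 6


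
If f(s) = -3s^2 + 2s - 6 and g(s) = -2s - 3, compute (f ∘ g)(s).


Substitute g(s) into f:
f(g(s)) = -3*(-2s - 3)^2 + 2*(-2s - 3) + (-6)
(-2s - 3)^2 = 4s^2 + 12s + 9
Expand and combine: -12s^2 - 40s - 39


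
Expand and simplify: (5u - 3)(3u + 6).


Distribute each term of the first polynomial:
  (5u)(3u + 6) = 15u^2 + 30u
  (-3)(3u + 6) = -9u - 18
Sum: 15u^2 + 21u - 18


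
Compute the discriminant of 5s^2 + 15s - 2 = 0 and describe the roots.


D = b^2 - 4ac = (15)^2 - 4(5)(-2) = 225 + 40 = 265
Since D > 0: two distinct irrational roots


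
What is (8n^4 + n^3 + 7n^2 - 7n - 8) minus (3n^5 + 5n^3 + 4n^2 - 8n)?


Distribute the minus sign:
  (8n^4 + n^3 + 7n^2 - 7n - 8)
- (3n^5 + 5n^3 + 4n^2 - 8n)
Negate second polynomial: -3n^5 - 5n^3 - 4n^2 + 8n
Add: -3n^5 + 8n^4 - 4n^3 + 3n^2 + n - 8


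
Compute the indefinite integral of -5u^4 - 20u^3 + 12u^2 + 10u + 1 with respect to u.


Reverse power rule on each term:
  ∫ -5u^4 du = -u^5
  ∫ -20u^3 du = -5u^4
  ∫ 12u^2 du = 4u^3
  ∫ 10u du = 5u^2
  ∫ 1 du = u
F(u) = -u^5 - 5u^4 + 4u^3 + 5u^2 + u + C


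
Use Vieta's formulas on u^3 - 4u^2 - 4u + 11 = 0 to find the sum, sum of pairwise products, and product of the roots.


Monic cubic u^3+bu^2+cu+d=0: sum=-b, pairwise sum=c, product=-d.
b=-4, c=-4, d=11
r1+r2+r3 = 4
r1r2+r1r3+r2r3 = -4
r1r2r3 = -11


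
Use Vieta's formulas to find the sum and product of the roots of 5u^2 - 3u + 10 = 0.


For au^2+bu+c=0: sum = -b/a, product = c/a.
a=5, b=-3, c=10
Sum = -(-3)/5 = 3/5
Product = (10)/5 = 2


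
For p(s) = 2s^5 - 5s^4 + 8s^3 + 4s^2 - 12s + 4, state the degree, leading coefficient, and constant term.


Highest power of s is 5, with coefficient 2. Constant term is 4.
Degree = 5, leading coefficient = 2, constant term = 4


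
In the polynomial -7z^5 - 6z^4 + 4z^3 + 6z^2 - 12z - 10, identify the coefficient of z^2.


Read off the coefficient of z^2: 6


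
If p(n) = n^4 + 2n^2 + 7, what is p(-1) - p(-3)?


p(-1) = 10
p(-3) = 106
p(-1) - p(-3) = 10 - 106 = -96


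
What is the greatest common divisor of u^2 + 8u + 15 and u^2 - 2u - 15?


Factor each:
  u^2 + 8u + 15 = (u + 3)(u + 5)
  u^2 - 2u - 15 = (u + 3)(u - 5)
Common monic factor: u + 3


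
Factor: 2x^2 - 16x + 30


Roots satisfy r1 + r2 = -b/a = 8 and r1*r2 = c/a = 15.
So r1 = 3, r2 = 5.
2x^2 - 16x + 30 = 2(x - r1)(x - r2) = 2(x - 3)(x - 5)


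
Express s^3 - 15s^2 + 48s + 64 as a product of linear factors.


Try integer roots (divisors of 64). s=8: p(8)=0.
Divide out (s - 8): quotient is s^2 - 7s - 8.
Factor the quadratic: (s + 1)(s - 8)
Result: (s - 8)(s + 1)(s - 8)


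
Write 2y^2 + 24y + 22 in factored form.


Roots satisfy r1 + r2 = -b/a = -12 and r1*r2 = c/a = 11.
So r1 = -11, r2 = -1.
2y^2 + 24y + 22 = 2(y - r1)(y - r2) = 2(y + 11)(y + 1)


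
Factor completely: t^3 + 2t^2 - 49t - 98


Try integer roots (divisors of -98). t=-7: p(-7)=0.
Divide out (t + 7): quotient is t^2 - 5t - 14.
Factor the quadratic: (t - 7)(t + 2)
Result: (t + 7)(t - 7)(t + 2)


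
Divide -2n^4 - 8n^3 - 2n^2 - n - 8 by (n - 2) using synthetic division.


Synthetic division with c = 2. Coefficients: -2, -8, -2, -1, -8
Bring down -2.
  -2 * 2 = -4; -4 - 8 = -12
  -12 * 2 = -24; -24 - 2 = -26
  -26 * 2 = -52; -52 - 1 = -53
  -53 * 2 = -106; -106 - 8 = -114
Quotient: -2n^3 - 12n^2 - 26n - 53, Remainder: -114


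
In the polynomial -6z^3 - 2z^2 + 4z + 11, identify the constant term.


Read off the constant term: 11


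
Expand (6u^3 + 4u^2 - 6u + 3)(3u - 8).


Distribute each term of the first polynomial:
  (6u^3)(3u - 8) = 18u^4 - 48u^3
  (4u^2)(3u - 8) = 12u^3 - 32u^2
  (-6u)(3u - 8) = -18u^2 + 48u
  (3)(3u - 8) = 9u - 24
Sum: 18u^4 - 36u^3 - 50u^2 + 57u - 24


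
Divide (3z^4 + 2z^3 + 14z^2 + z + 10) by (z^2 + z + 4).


(3z^4 + 2z^3 + 14z^2 + z + 10) / (z^2 + z + 4)
Step 1: 3z^2 * (z^2 + z + 4) = 3z^4 + 3z^3 + 12z^2; subtract.
Step 2: -z * (z^2 + z + 4) = -z^3 - z^2 - 4z; subtract.
Step 3: 3 * (z^2 + z + 4) = 3z^2 + 3z + 12; subtract.
Quotient: 3z^2 - z + 3, Remainder: 2z - 2


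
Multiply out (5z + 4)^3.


Expand (5z + 4)^3 by repeated multiplication:
  (5z + 4)^2 = 25z^2 + 40z + 16
= 125z^3 + 300z^2 + 240z + 64


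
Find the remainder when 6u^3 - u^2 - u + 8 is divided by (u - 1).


By the Remainder Theorem, the remainder equals p(1):
  6*(1)^3 = 6
  -1*(1)^2 = -1
  -1*(1)^1 = -1
  constant: 8
Sum: 6 - 1 - 1 + 8 = 12


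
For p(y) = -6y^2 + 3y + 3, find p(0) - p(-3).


p(0) = 3
p(-3) = -60
p(0) - p(-3) = 3 + 60 = 63


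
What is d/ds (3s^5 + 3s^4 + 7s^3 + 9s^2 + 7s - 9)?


Apply the power rule term by term:
  d/ds(3s^5) = 15s^4
  d/ds(3s^4) = 12s^3
  d/ds(7s^3) = 21s^2
  d/ds(9s^2) = 18s
  d/ds(7s) = 7
  d/ds(-9) = 0
p'(s) = 15s^4 + 12s^3 + 21s^2 + 18s + 7


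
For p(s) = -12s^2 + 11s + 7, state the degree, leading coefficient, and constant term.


Highest power of s is 2, with coefficient -12. Constant term is 7.
Degree = 2, leading coefficient = -12, constant term = 7


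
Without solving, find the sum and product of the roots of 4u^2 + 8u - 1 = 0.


For au^2+bu+c=0: sum = -b/a, product = c/a.
a=4, b=8, c=-1
Sum = -(8)/4 = -2
Product = (-1)/4 = -1/4


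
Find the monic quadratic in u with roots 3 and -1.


p(u) = (u - 3)(u + 1)
Expand: u^2 - 2u - 3


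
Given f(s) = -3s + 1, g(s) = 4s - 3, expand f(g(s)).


Substitute g(s) into f:
f(g(s)) = -3*(4s - 3) + 1
Expand and combine: -12s + 10


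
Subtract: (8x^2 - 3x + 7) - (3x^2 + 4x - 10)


Distribute the minus sign:
  (8x^2 - 3x + 7)
- (3x^2 + 4x - 10)
Negate second polynomial: -3x^2 - 4x + 10
Add: 5x^2 - 7x + 17


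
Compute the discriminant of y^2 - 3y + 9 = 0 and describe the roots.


D = b^2 - 4ac = (-3)^2 - 4(1)(9) = 9 - 36 = -27
Since D < 0: two complex conjugate roots (no real roots)


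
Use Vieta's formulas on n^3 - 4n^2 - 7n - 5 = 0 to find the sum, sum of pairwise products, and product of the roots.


Monic cubic n^3+bn^2+cn+d=0: sum=-b, pairwise sum=c, product=-d.
b=-4, c=-7, d=-5
r1+r2+r3 = 4
r1r2+r1r3+r2r3 = -7
r1r2r3 = 5


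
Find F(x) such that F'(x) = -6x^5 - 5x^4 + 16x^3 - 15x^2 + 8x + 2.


Reverse power rule on each term:
  ∫ -6x^5 dx = -x^6
  ∫ -5x^4 dx = -x^5
  ∫ 16x^3 dx = 4x^4
  ∫ -15x^2 dx = -5x^3
  ∫ 8x dx = 4x^2
  ∫ 2 dx = 2x
F(x) = -x^6 - x^5 + 4x^4 - 5x^3 + 4x^2 + 2x + C


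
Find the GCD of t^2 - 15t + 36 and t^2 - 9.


Factor each:
  t^2 - 15t + 36 = (t - 3)(t - 12)
  t^2 - 9 = (t - 3)(t + 3)
Common monic factor: t - 3


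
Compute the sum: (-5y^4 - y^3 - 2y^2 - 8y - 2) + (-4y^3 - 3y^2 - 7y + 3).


Align terms by degree and add:
  -5y^4 - y^3 - 2y^2 - 8y - 2
  -4y^3 - 3y^2 - 7y + 3
= -5y^4 - 5y^3 - 5y^2 - 15y + 1


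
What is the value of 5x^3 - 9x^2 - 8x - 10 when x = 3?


Using direct substitution:
  5 * (3)^3 = 135
  -9 * (3)^2 = -81
  -8 * (3)^1 = -24
  constant: -10
Sum = 135 - 81 - 24 - 10 = 20


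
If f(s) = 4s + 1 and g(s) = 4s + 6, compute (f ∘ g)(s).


Substitute g(s) into f:
f(g(s)) = 4*(4s + 6) + 1
Expand and combine: 16s + 25


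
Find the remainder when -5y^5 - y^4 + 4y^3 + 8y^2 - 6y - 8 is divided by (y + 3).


By the Remainder Theorem, the remainder equals p(-3):
  -5*(-3)^5 = 1215
  -1*(-3)^4 = -81
  4*(-3)^3 = -108
  8*(-3)^2 = 72
  -6*(-3)^1 = 18
  constant: -8
Sum: 1215 - 81 - 108 + 72 + 18 - 8 = 1108


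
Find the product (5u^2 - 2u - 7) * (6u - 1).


Distribute each term of the first polynomial:
  (5u^2)(6u - 1) = 30u^3 - 5u^2
  (-2u)(6u - 1) = -12u^2 + 2u
  (-7)(6u - 1) = -42u + 7
Sum: 30u^3 - 17u^2 - 40u + 7


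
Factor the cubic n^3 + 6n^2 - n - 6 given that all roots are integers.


Try integer roots (divisors of -6). n=-6: p(-6)=0.
Divide out (n + 6): quotient is n^2 - 1.
Factor the quadratic: (n - 1)(n + 1)
Result: (n + 6)(n - 1)(n + 1)


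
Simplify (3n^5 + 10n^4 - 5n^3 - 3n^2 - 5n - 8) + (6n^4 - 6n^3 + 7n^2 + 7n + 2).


Align terms by degree and add:
  3n^5 + 10n^4 - 5n^3 - 3n^2 - 5n - 8
+ 6n^4 - 6n^3 + 7n^2 + 7n + 2
= 3n^5 + 16n^4 - 11n^3 + 4n^2 + 2n - 6


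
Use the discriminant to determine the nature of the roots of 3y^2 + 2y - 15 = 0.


D = b^2 - 4ac = (2)^2 - 4(3)(-15) = 4 + 180 = 184
Since D > 0: two distinct irrational roots


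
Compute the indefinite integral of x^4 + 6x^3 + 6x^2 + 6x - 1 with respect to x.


Reverse power rule on each term:
  ∫ x^4 dx = (1/5)x^5
  ∫ 6x^3 dx = (3/2)x^4
  ∫ 6x^2 dx = 2x^3
  ∫ 6x dx = 3x^2
  ∫ -1 dx = -x
F(x) = (1/5)x^5 + (3/2)x^4 + 2x^3 + 3x^2 - x + C


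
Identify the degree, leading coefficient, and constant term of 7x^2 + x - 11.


Highest power of x is 2, with coefficient 7. Constant term is -11.
Degree = 2, leading coefficient = 7, constant term = -11


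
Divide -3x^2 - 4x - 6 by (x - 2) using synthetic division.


Synthetic division with c = 2. Coefficients: -3, -4, -6
Bring down -3.
  -3 * 2 = -6; -6 - 4 = -10
  -10 * 2 = -20; -20 - 6 = -26
Quotient: -3x - 10, Remainder: -26


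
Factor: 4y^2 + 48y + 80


Roots satisfy r1 + r2 = -b/a = -12 and r1*r2 = c/a = 20.
So r1 = -2, r2 = -10.
4y^2 + 48y + 80 = 4(y - r1)(y - r2) = 4(y + 2)(y + 10)


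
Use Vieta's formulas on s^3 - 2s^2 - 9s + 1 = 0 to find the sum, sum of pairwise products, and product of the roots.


Monic cubic s^3+bs^2+cs+d=0: sum=-b, pairwise sum=c, product=-d.
b=-2, c=-9, d=1
r1+r2+r3 = 2
r1r2+r1r3+r2r3 = -9
r1r2r3 = -1


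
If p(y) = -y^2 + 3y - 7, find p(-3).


Using direct substitution:
  -1 * (-3)^2 = -9
  3 * (-3)^1 = -9
  constant: -7
Sum = -9 - 9 - 7 = -25


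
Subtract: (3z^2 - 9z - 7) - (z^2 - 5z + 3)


Distribute the minus sign:
  (3z^2 - 9z - 7)
- (z^2 - 5z + 3)
Negate second polynomial: -z^2 + 5z - 3
Add: 2z^2 - 4z - 10


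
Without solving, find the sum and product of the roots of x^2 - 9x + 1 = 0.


For ax^2+bx+c=0: sum = -b/a, product = c/a.
a=1, b=-9, c=1
Sum = -(-9)/1 = 9
Product = (1)/1 = 1


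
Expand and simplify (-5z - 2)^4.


Expand (-5z - 2)^4 by repeated multiplication:
  (-5z - 2)^2 = 25z^2 + 20z + 4
  (-5z - 2)^3 = -125z^3 - 150z^2 - 60z - 8
= 625z^4 + 1000z^3 + 600z^2 + 160z + 16


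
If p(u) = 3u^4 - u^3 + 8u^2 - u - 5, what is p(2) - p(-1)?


p(2) = 65
p(-1) = 8
p(2) - p(-1) = 65 - 8 = 57


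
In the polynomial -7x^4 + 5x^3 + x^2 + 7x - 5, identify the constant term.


Read off the constant term: -5


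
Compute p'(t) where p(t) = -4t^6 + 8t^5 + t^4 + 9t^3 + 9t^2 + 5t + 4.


Apply the power rule term by term:
  d/dt(-4t^6) = -24t^5
  d/dt(8t^5) = 40t^4
  d/dt(t^4) = 4t^3
  d/dt(9t^3) = 27t^2
  d/dt(9t^2) = 18t
  d/dt(5t) = 5
  d/dt(4) = 0
p'(t) = -24t^5 + 40t^4 + 4t^3 + 27t^2 + 18t + 5


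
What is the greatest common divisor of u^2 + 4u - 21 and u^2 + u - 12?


Factor each:
  u^2 + 4u - 21 = (u - 3)(u + 7)
  u^2 + u - 12 = (u - 3)(u + 4)
Common monic factor: u - 3


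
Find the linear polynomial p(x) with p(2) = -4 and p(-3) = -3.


p(x) = mx + b. Using p(2)=-4, p(-3)=-3:
m = (-4 + 3)/(2 + 3) = -1/5 = -1/5
b = -4 - m*(2) = -4 + 2/5 = -18/5
p(x) = -(1/5)x - (18/5)


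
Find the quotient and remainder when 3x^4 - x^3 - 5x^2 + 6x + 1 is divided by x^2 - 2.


(3x^4 - x^3 - 5x^2 + 6x + 1) / (x^2 - 2)
Step 1: 3x^2 * (x^2 - 2) = 3x^4 - 6x^2; subtract.
Step 2: -x * (x^2 - 2) = -x^3 + 2x; subtract.
Step 3: 1 * (x^2 - 2) = x^2 - 2; subtract.
Quotient: 3x^2 - x + 1, Remainder: 4x + 3


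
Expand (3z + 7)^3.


Expand (3z + 7)^3 by repeated multiplication:
  (3z + 7)^2 = 9z^2 + 42z + 49
= 27z^3 + 189z^2 + 441z + 343


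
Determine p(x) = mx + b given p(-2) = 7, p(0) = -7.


p(x) = mx + b. Using p(-2)=7, p(0)=-7:
m = (7 + 7)/(-2) = 14/-2 = -7
b = 7 - m*(-2) = 7 - 14 = -7
p(x) = -7x - 7


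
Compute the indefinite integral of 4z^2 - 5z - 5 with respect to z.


Reverse power rule on each term:
  ∫ 4z^2 dz = (4/3)z^3
  ∫ -5z dz = -(5/2)z^2
  ∫ -5 dz = -5z
F(z) = (4/3)z^3 - (5/2)z^2 - 5z + C


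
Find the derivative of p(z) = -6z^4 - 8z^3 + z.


Apply the power rule term by term:
  d/dz(-6z^4) = -24z^3
  d/dz(-8z^3) = -24z^2
  d/dz(z) = 1
p'(z) = -24z^3 - 24z^2 + 1


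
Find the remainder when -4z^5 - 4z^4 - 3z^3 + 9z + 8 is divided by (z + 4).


By the Remainder Theorem, the remainder equals p(-4):
  -4*(-4)^5 = 4096
  -4*(-4)^4 = -1024
  -3*(-4)^3 = 192
  0*(-4)^2 = 0
  9*(-4)^1 = -36
  constant: 8
Sum: 4096 - 1024 + 192 + 0 - 36 + 8 = 3236


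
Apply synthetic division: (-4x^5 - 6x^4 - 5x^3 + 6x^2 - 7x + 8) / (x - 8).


Synthetic division with c = 8. Coefficients: -4, -6, -5, 6, -7, 8
Bring down -4.
  -4 * 8 = -32; -32 - 6 = -38
  -38 * 8 = -304; -304 - 5 = -309
  -309 * 8 = -2472; -2472 + 6 = -2466
  -2466 * 8 = -19728; -19728 - 7 = -19735
  -19735 * 8 = -157880; -157880 + 8 = -157872
Quotient: -4x^4 - 38x^3 - 309x^2 - 2466x - 19735, Remainder: -157872


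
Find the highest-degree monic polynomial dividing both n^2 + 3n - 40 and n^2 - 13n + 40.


Factor each:
  n^2 + 3n - 40 = (n - 5)(n + 8)
  n^2 - 13n + 40 = (n - 5)(n - 8)
Common monic factor: n - 5


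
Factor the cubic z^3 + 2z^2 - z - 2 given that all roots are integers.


Try integer roots (divisors of -2). z=1: p(1)=0.
Divide out (z - 1): quotient is z^2 + 3z + 2.
Factor the quadratic: (z + 1)(z + 2)
Result: (z - 1)(z + 1)(z + 2)


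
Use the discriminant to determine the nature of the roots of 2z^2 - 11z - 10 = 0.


D = b^2 - 4ac = (-11)^2 - 4(2)(-10) = 121 + 80 = 201
Since D > 0: two distinct irrational roots


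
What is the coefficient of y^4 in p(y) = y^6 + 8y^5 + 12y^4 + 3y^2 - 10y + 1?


Read off the coefficient of y^4: 12


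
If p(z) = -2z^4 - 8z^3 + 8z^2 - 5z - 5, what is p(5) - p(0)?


p(5) = -2080
p(0) = -5
p(5) - p(0) = -2080 + 5 = -2075


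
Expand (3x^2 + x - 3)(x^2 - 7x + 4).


Distribute each term of the first polynomial:
  (3x^2)(x^2 - 7x + 4) = 3x^4 - 21x^3 + 12x^2
  (x)(x^2 - 7x + 4) = x^3 - 7x^2 + 4x
  (-3)(x^2 - 7x + 4) = -3x^2 + 21x - 12
Sum: 3x^4 - 20x^3 + 2x^2 + 25x - 12


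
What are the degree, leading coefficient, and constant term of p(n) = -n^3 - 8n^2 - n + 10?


Highest power of n is 3, with coefficient -1. Constant term is 10.
Degree = 3, leading coefficient = -1, constant term = 10


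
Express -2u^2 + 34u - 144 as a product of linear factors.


Roots satisfy r1 + r2 = -b/a = 17 and r1*r2 = c/a = 72.
So r1 = 8, r2 = 9.
-2u^2 + 34u - 144 = -2(u - r1)(u - r2) = -2(u - 8)(u - 9)


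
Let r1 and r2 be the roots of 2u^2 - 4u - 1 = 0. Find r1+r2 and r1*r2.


For au^2+bu+c=0: sum = -b/a, product = c/a.
a=2, b=-4, c=-1
Sum = -(-4)/2 = 2
Product = (-1)/2 = -1/2


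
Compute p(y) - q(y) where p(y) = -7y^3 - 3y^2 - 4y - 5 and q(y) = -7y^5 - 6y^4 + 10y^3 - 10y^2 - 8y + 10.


Distribute the minus sign:
  (-7y^3 - 3y^2 - 4y - 5)
- (-7y^5 - 6y^4 + 10y^3 - 10y^2 - 8y + 10)
Negate second polynomial: 7y^5 + 6y^4 - 10y^3 + 10y^2 + 8y - 10
Add: 7y^5 + 6y^4 - 17y^3 + 7y^2 + 4y - 15


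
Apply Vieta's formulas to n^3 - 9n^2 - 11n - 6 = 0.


Monic cubic n^3+bn^2+cn+d=0: sum=-b, pairwise sum=c, product=-d.
b=-9, c=-11, d=-6
r1+r2+r3 = 9
r1r2+r1r3+r2r3 = -11
r1r2r3 = 6


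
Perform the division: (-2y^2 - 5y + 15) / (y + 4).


(-2y^2 - 5y + 15) / (y + 4)
Step 1: -2y * (y + 4) = -2y^2 - 8y; subtract.
Step 2: 3 * (y + 4) = 3y + 12; subtract.
Quotient: -2y + 3, Remainder: 3


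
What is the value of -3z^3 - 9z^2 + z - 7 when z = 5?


Using direct substitution:
  -3 * (5)^3 = -375
  -9 * (5)^2 = -225
  1 * (5)^1 = 5
  constant: -7
Sum = -375 - 225 + 5 - 7 = -602


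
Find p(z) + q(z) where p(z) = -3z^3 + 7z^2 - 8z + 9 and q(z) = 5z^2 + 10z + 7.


Align terms by degree and add:
  -3z^3 + 7z^2 - 8z + 9
+ 5z^2 + 10z + 7
= -3z^3 + 12z^2 + 2z + 16


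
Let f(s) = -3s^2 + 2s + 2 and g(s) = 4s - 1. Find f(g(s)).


Substitute g(s) into f:
f(g(s)) = -3*(4s - 1)^2 + 2*(4s - 1) + 2
(4s - 1)^2 = 16s^2 - 8s + 1
Expand and combine: -48s^2 + 32s - 3


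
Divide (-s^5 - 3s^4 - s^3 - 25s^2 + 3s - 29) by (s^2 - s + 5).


(-s^5 - 3s^4 - s^3 - 25s^2 + 3s - 29) / (s^2 - s + 5)
Step 1: -s^3 * (s^2 - s + 5) = -s^5 + s^4 - 5s^3; subtract.
Step 2: -4s^2 * (s^2 - s + 5) = -4s^4 + 4s^3 - 20s^2; subtract.
Step 3: 0 * (s^2 - s + 5) = 0; subtract.
Step 4: -5 * (s^2 - s + 5) = -5s^2 + 5s - 25; subtract.
Quotient: -s^3 - 4s^2 - 5, Remainder: -2s - 4


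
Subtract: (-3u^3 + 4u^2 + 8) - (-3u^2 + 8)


Distribute the minus sign:
  (-3u^3 + 4u^2 + 8)
- (-3u^2 + 8)
Negate second polynomial: 3u^2 - 8
Add: -3u^3 + 7u^2


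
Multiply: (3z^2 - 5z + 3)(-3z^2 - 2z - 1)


Distribute each term of the first polynomial:
  (3z^2)(-3z^2 - 2z - 1) = -9z^4 - 6z^3 - 3z^2
  (-5z)(-3z^2 - 2z - 1) = 15z^3 + 10z^2 + 5z
  (3)(-3z^2 - 2z - 1) = -9z^2 - 6z - 3
Sum: -9z^4 + 9z^3 - 2z^2 - z - 3


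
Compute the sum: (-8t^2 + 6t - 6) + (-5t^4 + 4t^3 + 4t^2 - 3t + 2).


Align terms by degree and add:
  -8t^2 + 6t - 6
  -5t^4 + 4t^3 + 4t^2 - 3t + 2
= -5t^4 + 4t^3 - 4t^2 + 3t - 4


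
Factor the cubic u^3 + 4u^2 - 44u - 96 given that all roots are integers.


Try integer roots (divisors of -96). u=6: p(6)=0.
Divide out (u - 6): quotient is u^2 + 10u + 16.
Factor the quadratic: (u + 2)(u + 8)
Result: (u - 6)(u + 2)(u + 8)


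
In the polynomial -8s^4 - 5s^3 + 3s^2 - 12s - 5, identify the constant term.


Read off the constant term: -5


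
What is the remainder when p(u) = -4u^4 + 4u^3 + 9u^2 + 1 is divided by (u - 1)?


By the Remainder Theorem, the remainder equals p(1):
  -4*(1)^4 = -4
  4*(1)^3 = 4
  9*(1)^2 = 9
  0*(1)^1 = 0
  constant: 1
Sum: -4 + 4 + 9 + 0 + 1 = 10


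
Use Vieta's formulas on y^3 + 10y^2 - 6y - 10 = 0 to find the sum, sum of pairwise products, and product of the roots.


Monic cubic y^3+by^2+cy+d=0: sum=-b, pairwise sum=c, product=-d.
b=10, c=-6, d=-10
r1+r2+r3 = -10
r1r2+r1r3+r2r3 = -6
r1r2r3 = 10


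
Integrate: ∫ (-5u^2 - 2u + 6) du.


Reverse power rule on each term:
  ∫ -5u^2 du = -(5/3)u^3
  ∫ -2u du = -u^2
  ∫ 6 du = 6u
F(u) = -(5/3)u^3 - u^2 + 6u + C


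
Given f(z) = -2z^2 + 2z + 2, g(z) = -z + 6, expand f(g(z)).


Substitute g(z) into f:
f(g(z)) = -2*(-z + 6)^2 + 2*(-z + 6) + 2
(-z + 6)^2 = z^2 - 12z + 36
Expand and combine: -2z^2 + 22z - 58


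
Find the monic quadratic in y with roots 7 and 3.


p(y) = (y - 7)(y - 3)
Expand: y^2 - 10y + 21


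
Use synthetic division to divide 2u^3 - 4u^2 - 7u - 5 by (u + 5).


Synthetic division with c = -5. Coefficients: 2, -4, -7, -5
Bring down 2.
  2 * -5 = -10; -10 - 4 = -14
  -14 * -5 = 70; 70 - 7 = 63
  63 * -5 = -315; -315 - 5 = -320
Quotient: 2u^2 - 14u + 63, Remainder: -320


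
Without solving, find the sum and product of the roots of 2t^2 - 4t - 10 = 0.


For at^2+bt+c=0: sum = -b/a, product = c/a.
a=2, b=-4, c=-10
Sum = -(-4)/2 = 2
Product = (-10)/2 = -5


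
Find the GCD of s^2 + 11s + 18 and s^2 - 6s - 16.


Factor each:
  s^2 + 11s + 18 = (s + 2)(s + 9)
  s^2 - 6s - 16 = (s + 2)(s - 8)
Common monic factor: s + 2


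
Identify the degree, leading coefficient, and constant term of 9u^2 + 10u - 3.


Highest power of u is 2, with coefficient 9. Constant term is -3.
Degree = 2, leading coefficient = 9, constant term = -3


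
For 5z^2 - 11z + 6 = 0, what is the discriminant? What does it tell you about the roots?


D = b^2 - 4ac = (-11)^2 - 4(5)(6) = 121 - 120 = 1
Since D > 0: two distinct rational roots


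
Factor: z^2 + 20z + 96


Roots satisfy r1 + r2 = -b/a = -20 and r1*r2 = c/a = 96.
So r1 = -8, r2 = -12.
z^2 + 20z + 96 = (z - r1)(z - r2) = (z + 8)(z + 12)


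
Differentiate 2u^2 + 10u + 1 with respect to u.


Apply the power rule term by term:
  d/du(2u^2) = 4u
  d/du(10u) = 10
  d/du(1) = 0
p'(u) = 4u + 10


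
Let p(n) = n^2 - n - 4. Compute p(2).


Using direct substitution:
  1 * (2)^2 = 4
  -1 * (2)^1 = -2
  constant: -4
Sum = 4 - 2 - 4 = -2


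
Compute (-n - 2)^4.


Expand (-n - 2)^4 by repeated multiplication:
  (-n - 2)^2 = n^2 + 4n + 4
  (-n - 2)^3 = -n^3 - 6n^2 - 12n - 8
= n^4 + 8n^3 + 24n^2 + 32n + 16


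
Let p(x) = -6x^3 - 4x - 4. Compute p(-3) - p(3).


p(-3) = 170
p(3) = -178
p(-3) - p(3) = 170 + 178 = 348


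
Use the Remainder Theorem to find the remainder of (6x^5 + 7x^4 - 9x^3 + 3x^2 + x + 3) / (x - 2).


By the Remainder Theorem, the remainder equals p(2):
  6*(2)^5 = 192
  7*(2)^4 = 112
  -9*(2)^3 = -72
  3*(2)^2 = 12
  1*(2)^1 = 2
  constant: 3
Sum: 192 + 112 - 72 + 12 + 2 + 3 = 249


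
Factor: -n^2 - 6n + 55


Roots satisfy r1 + r2 = -b/a = -6 and r1*r2 = c/a = -55.
So r1 = -11, r2 = 5.
-n^2 - 6n + 55 = -(n - r1)(n - r2) = -(n + 11)(n - 5)


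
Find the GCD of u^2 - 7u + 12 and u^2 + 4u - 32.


Factor each:
  u^2 - 7u + 12 = (u - 4)(u - 3)
  u^2 + 4u - 32 = (u - 4)(u + 8)
Common monic factor: u - 4


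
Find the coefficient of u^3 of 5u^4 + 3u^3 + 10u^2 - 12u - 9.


Read off the coefficient of u^3: 3


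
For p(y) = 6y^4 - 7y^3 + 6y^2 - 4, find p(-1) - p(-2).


p(-1) = 15
p(-2) = 172
p(-1) - p(-2) = 15 - 172 = -157


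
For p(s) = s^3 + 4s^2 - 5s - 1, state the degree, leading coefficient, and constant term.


Highest power of s is 3, with coefficient 1. Constant term is -1.
Degree = 3, leading coefficient = 1, constant term = -1


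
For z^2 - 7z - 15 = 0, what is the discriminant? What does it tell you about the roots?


D = b^2 - 4ac = (-7)^2 - 4(1)(-15) = 49 + 60 = 109
Since D > 0: two distinct irrational roots


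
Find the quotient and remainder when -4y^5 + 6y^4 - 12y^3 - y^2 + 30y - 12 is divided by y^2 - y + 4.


(-4y^5 + 6y^4 - 12y^3 - y^2 + 30y - 12) / (y^2 - y + 4)
Step 1: -4y^3 * (y^2 - y + 4) = -4y^5 + 4y^4 - 16y^3; subtract.
Step 2: 2y^2 * (y^2 - y + 4) = 2y^4 - 2y^3 + 8y^2; subtract.
Step 3: 6y * (y^2 - y + 4) = 6y^3 - 6y^2 + 24y; subtract.
Step 4: -3 * (y^2 - y + 4) = -3y^2 + 3y - 12; subtract.
Quotient: -4y^3 + 2y^2 + 6y - 3, Remainder: 3y


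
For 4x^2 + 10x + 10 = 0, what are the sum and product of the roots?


For ax^2+bx+c=0: sum = -b/a, product = c/a.
a=4, b=10, c=10
Sum = -(10)/4 = -5/2
Product = (10)/4 = 5/2


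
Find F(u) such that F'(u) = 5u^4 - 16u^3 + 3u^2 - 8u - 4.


Reverse power rule on each term:
  ∫ 5u^4 du = u^5
  ∫ -16u^3 du = -4u^4
  ∫ 3u^2 du = u^3
  ∫ -8u du = -4u^2
  ∫ -4 du = -4u
F(u) = u^5 - 4u^4 + u^3 - 4u^2 - 4u + C


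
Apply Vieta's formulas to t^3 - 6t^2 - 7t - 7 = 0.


Monic cubic t^3+bt^2+ct+d=0: sum=-b, pairwise sum=c, product=-d.
b=-6, c=-7, d=-7
r1+r2+r3 = 6
r1r2+r1r3+r2r3 = -7
r1r2r3 = 7


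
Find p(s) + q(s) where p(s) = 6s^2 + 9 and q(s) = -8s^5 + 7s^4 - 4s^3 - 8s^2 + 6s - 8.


Align terms by degree and add:
  6s^2 + 9
  -8s^5 + 7s^4 - 4s^3 - 8s^2 + 6s - 8
= -8s^5 + 7s^4 - 4s^3 - 2s^2 + 6s + 1


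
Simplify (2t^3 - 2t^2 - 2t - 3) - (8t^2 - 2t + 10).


Distribute the minus sign:
  (2t^3 - 2t^2 - 2t - 3)
- (8t^2 - 2t + 10)
Negate second polynomial: -8t^2 + 2t - 10
Add: 2t^3 - 10t^2 - 13


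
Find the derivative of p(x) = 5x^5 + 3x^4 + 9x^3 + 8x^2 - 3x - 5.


Apply the power rule term by term:
  d/dx(5x^5) = 25x^4
  d/dx(3x^4) = 12x^3
  d/dx(9x^3) = 27x^2
  d/dx(8x^2) = 16x
  d/dx(-3x) = -3
  d/dx(-5) = 0
p'(x) = 25x^4 + 12x^3 + 27x^2 + 16x - 3


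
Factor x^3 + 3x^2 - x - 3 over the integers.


Try integer roots (divisors of -3). x=-1: p(-1)=0.
Divide out (x + 1): quotient is x^2 + 2x - 3.
Factor the quadratic: (x + 3)(x - 1)
Result: (x + 1)(x + 3)(x - 1)


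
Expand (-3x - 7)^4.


Expand (-3x - 7)^4 by repeated multiplication:
  (-3x - 7)^2 = 9x^2 + 42x + 49
  (-3x - 7)^3 = -27x^3 - 189x^2 - 441x - 343
= 81x^4 + 756x^3 + 2646x^2 + 4116x + 2401


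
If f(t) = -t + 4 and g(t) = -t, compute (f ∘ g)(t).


Substitute g(t) into f:
f(g(t)) = -1*(-t) + 4
Expand and combine: t + 4


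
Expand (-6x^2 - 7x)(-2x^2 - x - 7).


Distribute each term of the first polynomial:
  (-6x^2)(-2x^2 - x - 7) = 12x^4 + 6x^3 + 42x^2
  (-7x)(-2x^2 - x - 7) = 14x^3 + 7x^2 + 49x
Sum: 12x^4 + 20x^3 + 49x^2 + 49x


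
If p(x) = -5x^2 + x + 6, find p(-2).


Using direct substitution:
  -5 * (-2)^2 = -20
  1 * (-2)^1 = -2
  constant: 6
Sum = -20 - 2 + 6 = -16


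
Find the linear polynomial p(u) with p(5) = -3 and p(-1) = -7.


p(u) = mu + b. Using p(5)=-3, p(-1)=-7:
m = (-3 + 7)/(5 + 1) = 4/6 = 2/3
b = -3 - m*(5) = -3 - 10/3 = -19/3
p(u) = (2/3)u - (19/3)


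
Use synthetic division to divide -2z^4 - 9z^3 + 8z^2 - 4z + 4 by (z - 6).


Synthetic division with c = 6. Coefficients: -2, -9, 8, -4, 4
Bring down -2.
  -2 * 6 = -12; -12 - 9 = -21
  -21 * 6 = -126; -126 + 8 = -118
  -118 * 6 = -708; -708 - 4 = -712
  -712 * 6 = -4272; -4272 + 4 = -4268
Quotient: -2z^3 - 21z^2 - 118z - 712, Remainder: -4268


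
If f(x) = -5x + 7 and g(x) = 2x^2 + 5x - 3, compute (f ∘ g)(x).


Substitute g(x) into f:
f(g(x)) = -5*(2x^2 + 5x - 3) + 7
Expand and combine: -10x^2 - 25x + 22


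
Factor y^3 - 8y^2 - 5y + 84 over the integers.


Try integer roots (divisors of 84). y=7: p(7)=0.
Divide out (y - 7): quotient is y^2 - y - 12.
Factor the quadratic: (y + 3)(y - 4)
Result: (y - 7)(y + 3)(y - 4)


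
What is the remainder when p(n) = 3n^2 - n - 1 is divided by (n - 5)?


By the Remainder Theorem, the remainder equals p(5):
  3*(5)^2 = 75
  -1*(5)^1 = -5
  constant: -1
Sum: 75 - 5 - 1 = 69


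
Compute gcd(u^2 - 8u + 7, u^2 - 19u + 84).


Factor each:
  u^2 - 8u + 7 = (u - 7)(u - 1)
  u^2 - 19u + 84 = (u - 7)(u - 12)
Common monic factor: u - 7


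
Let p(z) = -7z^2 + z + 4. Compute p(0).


Using direct substitution:
  -7 * (0)^2 = 0
  1 * (0)^1 = 0
  constant: 4
Sum = 0 + 0 + 4 = 4


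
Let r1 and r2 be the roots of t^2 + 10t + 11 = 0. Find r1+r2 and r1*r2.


For at^2+bt+c=0: sum = -b/a, product = c/a.
a=1, b=10, c=11
Sum = -(10)/1 = -10
Product = (11)/1 = 11


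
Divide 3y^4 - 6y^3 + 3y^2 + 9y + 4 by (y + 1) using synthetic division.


Synthetic division with c = -1. Coefficients: 3, -6, 3, 9, 4
Bring down 3.
  3 * -1 = -3; -3 - 6 = -9
  -9 * -1 = 9; 9 + 3 = 12
  12 * -1 = -12; -12 + 9 = -3
  -3 * -1 = 3; 3 + 4 = 7
Quotient: 3y^3 - 9y^2 + 12y - 3, Remainder: 7


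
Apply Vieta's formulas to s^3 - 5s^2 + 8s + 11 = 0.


Monic cubic s^3+bs^2+cs+d=0: sum=-b, pairwise sum=c, product=-d.
b=-5, c=8, d=11
r1+r2+r3 = 5
r1r2+r1r3+r2r3 = 8
r1r2r3 = -11


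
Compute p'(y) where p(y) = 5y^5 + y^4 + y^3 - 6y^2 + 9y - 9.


Apply the power rule term by term:
  d/dy(5y^5) = 25y^4
  d/dy(y^4) = 4y^3
  d/dy(y^3) = 3y^2
  d/dy(-6y^2) = -12y
  d/dy(9y) = 9
  d/dy(-9) = 0
p'(y) = 25y^4 + 4y^3 + 3y^2 - 12y + 9


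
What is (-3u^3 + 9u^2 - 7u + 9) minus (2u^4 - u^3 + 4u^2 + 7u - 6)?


Distribute the minus sign:
  (-3u^3 + 9u^2 - 7u + 9)
- (2u^4 - u^3 + 4u^2 + 7u - 6)
Negate second polynomial: -2u^4 + u^3 - 4u^2 - 7u + 6
Add: -2u^4 - 2u^3 + 5u^2 - 14u + 15


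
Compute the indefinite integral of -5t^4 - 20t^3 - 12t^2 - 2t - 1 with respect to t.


Reverse power rule on each term:
  ∫ -5t^4 dt = -t^5
  ∫ -20t^3 dt = -5t^4
  ∫ -12t^2 dt = -4t^3
  ∫ -2t dt = -t^2
  ∫ -1 dt = -t
F(t) = -t^5 - 5t^4 - 4t^3 - t^2 - t + C


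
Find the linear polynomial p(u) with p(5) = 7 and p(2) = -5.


p(u) = mu + b. Using p(5)=7, p(2)=-5:
m = (7 + 5)/(5 - 2) = 12/3 = 4
b = 7 - m*(5) = 7 - 20 = -13
p(u) = 4u - 13


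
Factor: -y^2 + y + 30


Roots satisfy r1 + r2 = -b/a = 1 and r1*r2 = c/a = -30.
So r1 = 6, r2 = -5.
-y^2 + y + 30 = -(y - r1)(y - r2) = -(y - 6)(y + 5)


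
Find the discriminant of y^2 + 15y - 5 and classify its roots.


D = b^2 - 4ac = (15)^2 - 4(1)(-5) = 225 + 20 = 245
Since D > 0: two distinct irrational roots
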